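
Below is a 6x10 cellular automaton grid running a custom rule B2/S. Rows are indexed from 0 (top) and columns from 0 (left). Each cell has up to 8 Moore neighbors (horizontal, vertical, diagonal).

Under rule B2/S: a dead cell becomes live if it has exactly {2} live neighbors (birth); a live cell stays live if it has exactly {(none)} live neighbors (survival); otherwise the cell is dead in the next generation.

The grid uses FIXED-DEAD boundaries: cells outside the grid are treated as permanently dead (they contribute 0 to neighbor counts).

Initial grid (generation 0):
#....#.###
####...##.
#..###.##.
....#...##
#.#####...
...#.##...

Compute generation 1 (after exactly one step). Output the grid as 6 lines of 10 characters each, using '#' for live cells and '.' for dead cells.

Answer: ...##.....
..........
..........
#.........
.#......##
.#.....#..

Derivation:
Simulating step by step:
Generation 0 (given above): 29 live cells
Generation 1: 8 live cells
(generation 1 grid is the final answer)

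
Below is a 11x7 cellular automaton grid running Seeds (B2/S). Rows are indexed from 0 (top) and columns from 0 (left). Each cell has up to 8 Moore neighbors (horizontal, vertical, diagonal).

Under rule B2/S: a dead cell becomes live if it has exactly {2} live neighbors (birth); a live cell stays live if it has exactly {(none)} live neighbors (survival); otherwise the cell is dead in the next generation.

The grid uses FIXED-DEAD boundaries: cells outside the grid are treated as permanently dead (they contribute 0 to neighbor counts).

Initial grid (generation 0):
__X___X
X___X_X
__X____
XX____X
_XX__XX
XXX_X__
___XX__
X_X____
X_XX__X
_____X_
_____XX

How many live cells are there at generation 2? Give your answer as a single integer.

Answer: 12

Derivation:
Simulating step by step:
Generation 0 (given above): 28 live cells
Generation 1: 16 live cells
_X_X___
__X____
___X__X
___X___
____X__
______X
_____X_
_____X_
____XX_
_XXX___
____X__
Generation 2: 12 live cells
_______
_X__X__
____X__
__X__X_
___X_X_
____X__
____X__
_______
_X____X
_______
_X_____
Population at generation 2: 12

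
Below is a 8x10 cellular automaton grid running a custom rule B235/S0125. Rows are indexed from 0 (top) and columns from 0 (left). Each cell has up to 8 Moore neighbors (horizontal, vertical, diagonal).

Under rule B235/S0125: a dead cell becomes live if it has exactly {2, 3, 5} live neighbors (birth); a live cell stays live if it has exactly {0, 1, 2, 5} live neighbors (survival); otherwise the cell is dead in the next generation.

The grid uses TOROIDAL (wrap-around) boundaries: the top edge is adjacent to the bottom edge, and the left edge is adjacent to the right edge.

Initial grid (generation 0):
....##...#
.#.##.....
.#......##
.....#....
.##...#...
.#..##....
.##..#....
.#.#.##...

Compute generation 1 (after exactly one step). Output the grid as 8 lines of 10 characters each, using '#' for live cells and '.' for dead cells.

Simulating step by step:
Generation 0 (given above): 23 live cells
Generation 1: 45 live cells
(generation 1 grid is the final answer)

Answer: ##..#.#..#
.###.#..##
######..##
###..#####
#####.#...
#.###.#...
#..##.....
##.##.....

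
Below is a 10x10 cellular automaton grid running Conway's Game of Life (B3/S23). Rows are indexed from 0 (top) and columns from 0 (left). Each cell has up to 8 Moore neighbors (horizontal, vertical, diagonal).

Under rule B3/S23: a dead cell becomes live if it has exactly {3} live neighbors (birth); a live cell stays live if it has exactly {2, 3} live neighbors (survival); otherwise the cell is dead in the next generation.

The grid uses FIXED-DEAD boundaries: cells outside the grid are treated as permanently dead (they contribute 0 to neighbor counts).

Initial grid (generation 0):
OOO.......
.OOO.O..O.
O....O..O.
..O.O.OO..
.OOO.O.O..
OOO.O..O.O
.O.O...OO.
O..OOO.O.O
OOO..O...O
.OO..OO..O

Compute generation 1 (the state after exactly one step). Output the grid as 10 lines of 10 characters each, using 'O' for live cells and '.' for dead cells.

Simulating step by step:
Generation 0 (given above): 46 live cells
Generation 1: 30 live cells
(generation 1 grid is the final answer)

Answer: O..O......
...OO.....
.....O..O.
..O.O..OO.
O....O.O..
O...O..O..
.....O.O.O
O..O.O.O.O
O........O
O.O..OO...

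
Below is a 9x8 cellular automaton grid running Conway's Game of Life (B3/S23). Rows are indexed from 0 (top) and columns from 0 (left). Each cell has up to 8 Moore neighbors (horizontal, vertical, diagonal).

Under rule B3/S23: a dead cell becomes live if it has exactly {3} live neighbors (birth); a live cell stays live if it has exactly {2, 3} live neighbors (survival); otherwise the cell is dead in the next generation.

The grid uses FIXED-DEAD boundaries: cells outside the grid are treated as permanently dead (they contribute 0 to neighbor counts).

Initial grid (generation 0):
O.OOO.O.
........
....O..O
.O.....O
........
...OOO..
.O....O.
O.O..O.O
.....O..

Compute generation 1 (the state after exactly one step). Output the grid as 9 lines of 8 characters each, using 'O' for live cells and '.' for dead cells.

Answer: ...O....
....OO..
........
........
....O...
....OO..
.OOO..O.
.O...O..
......O.

Derivation:
Simulating step by step:
Generation 0 (given above): 19 live cells
Generation 1: 13 live cells
(generation 1 grid is the final answer)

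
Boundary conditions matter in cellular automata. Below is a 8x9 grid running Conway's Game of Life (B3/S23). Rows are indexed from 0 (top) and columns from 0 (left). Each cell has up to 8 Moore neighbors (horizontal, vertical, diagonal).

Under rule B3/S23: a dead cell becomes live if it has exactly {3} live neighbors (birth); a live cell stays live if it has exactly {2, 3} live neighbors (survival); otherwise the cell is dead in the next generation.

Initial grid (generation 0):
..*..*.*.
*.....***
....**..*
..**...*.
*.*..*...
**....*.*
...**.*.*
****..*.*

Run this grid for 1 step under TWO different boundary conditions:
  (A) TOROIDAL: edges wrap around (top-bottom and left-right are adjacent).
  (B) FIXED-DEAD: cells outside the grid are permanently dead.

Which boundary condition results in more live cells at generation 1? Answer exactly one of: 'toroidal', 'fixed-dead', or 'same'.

Answer: same

Derivation:
Under TOROIDAL boundary, generation 1:
..**.*...
*...*....
*..***...
.***.**.*
*.**..**.
.****.*.*
...**.*..
**....*.*
Population = 33

Under FIXED-DEAD boundary, generation 1:
.......**
....*...*
...***..*
.***.**..
*.**..**.
*****.*..
...**.*.*
.*****...
Population = 33

Comparison: toroidal=33, fixed-dead=33 -> same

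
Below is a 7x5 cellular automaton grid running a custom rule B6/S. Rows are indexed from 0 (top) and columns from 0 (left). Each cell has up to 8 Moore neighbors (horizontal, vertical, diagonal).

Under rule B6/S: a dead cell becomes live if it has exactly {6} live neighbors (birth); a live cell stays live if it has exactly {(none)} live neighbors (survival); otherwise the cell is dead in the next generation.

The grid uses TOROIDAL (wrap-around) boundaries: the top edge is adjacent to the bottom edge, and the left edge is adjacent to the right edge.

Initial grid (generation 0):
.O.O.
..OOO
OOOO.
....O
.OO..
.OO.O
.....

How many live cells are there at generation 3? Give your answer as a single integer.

Simulating step by step:
Generation 0 (given above): 15 live cells
Generation 1: 0 live cells
.....
.....
.....
.....
.....
.....
.....
Generation 2: 0 live cells
.....
.....
.....
.....
.....
.....
.....
Generation 3: 0 live cells
.....
.....
.....
.....
.....
.....
.....
Population at generation 3: 0

Answer: 0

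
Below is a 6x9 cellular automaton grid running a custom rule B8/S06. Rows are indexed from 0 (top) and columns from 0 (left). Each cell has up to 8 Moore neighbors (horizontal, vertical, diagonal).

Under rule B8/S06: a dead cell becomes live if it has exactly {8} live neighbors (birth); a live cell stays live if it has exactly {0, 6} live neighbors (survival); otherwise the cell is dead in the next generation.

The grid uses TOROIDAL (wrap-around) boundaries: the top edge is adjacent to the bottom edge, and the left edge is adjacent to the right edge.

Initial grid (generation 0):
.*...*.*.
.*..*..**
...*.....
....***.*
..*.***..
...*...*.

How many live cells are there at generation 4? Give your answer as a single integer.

Answer: 1

Derivation:
Simulating step by step:
Generation 0 (given above): 18 live cells
Generation 1: 1 live cells
.........
.........
.........
........*
.........
.........
Generation 2: 1 live cells
.........
.........
.........
........*
.........
.........
Generation 3: 1 live cells
.........
.........
.........
........*
.........
.........
Generation 4: 1 live cells
.........
.........
.........
........*
.........
.........
Population at generation 4: 1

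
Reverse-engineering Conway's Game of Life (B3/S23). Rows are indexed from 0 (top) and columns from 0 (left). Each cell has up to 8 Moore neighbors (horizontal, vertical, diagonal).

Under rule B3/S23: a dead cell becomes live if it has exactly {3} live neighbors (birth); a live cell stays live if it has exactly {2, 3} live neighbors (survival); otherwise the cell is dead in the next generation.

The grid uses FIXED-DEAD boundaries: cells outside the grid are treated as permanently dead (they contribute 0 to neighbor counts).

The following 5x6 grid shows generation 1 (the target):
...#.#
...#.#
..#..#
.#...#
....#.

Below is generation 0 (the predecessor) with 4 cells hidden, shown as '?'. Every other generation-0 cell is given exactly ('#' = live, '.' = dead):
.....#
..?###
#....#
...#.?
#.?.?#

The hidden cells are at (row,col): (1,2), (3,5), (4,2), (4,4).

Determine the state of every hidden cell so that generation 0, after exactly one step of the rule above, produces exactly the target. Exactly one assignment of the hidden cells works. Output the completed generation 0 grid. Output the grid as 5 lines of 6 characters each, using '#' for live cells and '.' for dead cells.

Answer: .....#
..####
#....#
...#.#
#.#..#

Derivation:
Hidden generation-0 cells (in order): (1,2), (3,5), (4,2), (4,4).
A hidden cell only influences target cells in its own 3x3 neighborhood. Try each of the 2^4 = 16 assignments, step the completed generation 0 forward once under B3/S23, and compare with the target:
  (1,2)=. (3,5)=. (4,2)=. (4,4)=. -> step gives (0,3)='.' but target has '#' -> reject
  (1,2)=. (3,5)=. (4,2)=. (4,4)=# -> step gives (0,3)='.' but target has '#' -> reject
  (1,2)=. (3,5)=. (4,2)=# (4,4)=. -> step gives (0,3)='.' but target has '#' -> reject
  (1,2)=. (3,5)=. (4,2)=# (4,4)=# -> step gives (0,3)='.' but target has '#' -> reject
  (1,2)=. (3,5)=# (4,2)=. (4,4)=. -> step gives (0,3)='.' but target has '#' -> reject
  (1,2)=. (3,5)=# (4,2)=. (4,4)=# -> step gives (0,3)='.' but target has '#' -> reject
  (1,2)=. (3,5)=# (4,2)=# (4,4)=. -> step gives (0,3)='.' but target has '#' -> reject
  (1,2)=. (3,5)=# (4,2)=# (4,4)=# -> step gives (0,3)='.' but target has '#' -> reject
  (1,2)=# (3,5)=. (4,2)=. (4,4)=. -> step gives (3,1)='.' but target has '#' -> reject
  (1,2)=# (3,5)=. (4,2)=. (4,4)=# -> step gives (3,1)='.' but target has '#' -> reject
  (1,2)=# (3,5)=. (4,2)=# (4,4)=. -> step gives (3,4)='#' but target has '.' -> reject
  (1,2)=# (3,5)=. (4,2)=# (4,4)=# -> step gives (3,3)='#' but target has '.' -> reject
  (1,2)=# (3,5)=# (4,2)=. (4,4)=. -> step gives (3,1)='.' but target has '#' -> reject
  (1,2)=# (3,5)=# (4,2)=. (4,4)=# -> step gives (3,1)='.' but target has '#' -> reject
  (1,2)=# (3,5)=# (4,2)=# (4,4)=. -> step reproduces the target at every cell -> ACCEPT
  (1,2)=# (3,5)=# (4,2)=# (4,4)=# -> step gives (3,3)='#' but target has '.' -> reject
Unique solution: (1,2)=live, (3,5)=live, (4,2)=live, (4,4)=dead.
Check: live-neighbor counts of every cell in the completed generation 0:
012342
121243
023463
232142
021231
Applying B3/S23 to generation 0 with these counts gives:
...#.#
...#.#
..#..#
.#...#
....#.
which matches the target exactly.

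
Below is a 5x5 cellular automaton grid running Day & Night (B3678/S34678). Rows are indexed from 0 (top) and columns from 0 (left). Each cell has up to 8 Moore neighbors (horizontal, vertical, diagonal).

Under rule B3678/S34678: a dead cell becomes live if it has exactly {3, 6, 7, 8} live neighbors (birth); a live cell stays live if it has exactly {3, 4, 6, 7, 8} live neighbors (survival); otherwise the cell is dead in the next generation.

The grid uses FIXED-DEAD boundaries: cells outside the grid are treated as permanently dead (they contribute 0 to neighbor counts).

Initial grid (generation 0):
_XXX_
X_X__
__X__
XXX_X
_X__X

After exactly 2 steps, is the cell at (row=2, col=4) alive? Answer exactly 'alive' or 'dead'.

Answer: dead

Derivation:
Simulating step by step:
Generation 0 (given above): 12 live cells
Generation 1: 12 live cells
_XX__
__X__
XXX__
_XX__
XXXX_
Generation 2: 10 live cells
_____
XXXX_
__XX_
_XX__
_XX__

Cell (2,4) at generation 2: 0 -> dead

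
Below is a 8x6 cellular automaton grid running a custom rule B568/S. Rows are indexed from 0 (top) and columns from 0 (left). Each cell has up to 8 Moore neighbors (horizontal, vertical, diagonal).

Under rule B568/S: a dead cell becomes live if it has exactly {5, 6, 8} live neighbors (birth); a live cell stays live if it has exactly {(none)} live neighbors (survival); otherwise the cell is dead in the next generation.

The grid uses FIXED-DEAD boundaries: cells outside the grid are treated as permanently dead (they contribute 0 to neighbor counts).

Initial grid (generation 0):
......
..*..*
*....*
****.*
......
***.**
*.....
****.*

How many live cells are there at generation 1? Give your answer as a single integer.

Answer: 4

Derivation:
Simulating step by step:
Generation 0 (given above): 20 live cells
Generation 1: 4 live cells
......
......
.*....
......
.**...
......
..*...
......
Population at generation 1: 4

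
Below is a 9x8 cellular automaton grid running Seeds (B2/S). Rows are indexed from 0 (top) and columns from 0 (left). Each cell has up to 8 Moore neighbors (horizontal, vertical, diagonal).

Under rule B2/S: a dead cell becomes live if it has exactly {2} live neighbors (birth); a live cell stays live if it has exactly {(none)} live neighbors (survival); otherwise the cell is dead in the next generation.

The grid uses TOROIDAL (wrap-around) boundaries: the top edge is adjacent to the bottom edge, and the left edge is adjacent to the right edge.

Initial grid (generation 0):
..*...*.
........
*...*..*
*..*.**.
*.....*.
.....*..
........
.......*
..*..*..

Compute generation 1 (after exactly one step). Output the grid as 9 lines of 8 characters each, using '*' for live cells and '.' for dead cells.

Simulating step by step:
Generation 0 (given above): 15 live cells
Generation 1: 18 live cells
(generation 1 grid is the final answer)

Answer: .*.*.*..
**.*.**.
.*.*....
........
.*......
......**
......*.
......*.
.*.*...*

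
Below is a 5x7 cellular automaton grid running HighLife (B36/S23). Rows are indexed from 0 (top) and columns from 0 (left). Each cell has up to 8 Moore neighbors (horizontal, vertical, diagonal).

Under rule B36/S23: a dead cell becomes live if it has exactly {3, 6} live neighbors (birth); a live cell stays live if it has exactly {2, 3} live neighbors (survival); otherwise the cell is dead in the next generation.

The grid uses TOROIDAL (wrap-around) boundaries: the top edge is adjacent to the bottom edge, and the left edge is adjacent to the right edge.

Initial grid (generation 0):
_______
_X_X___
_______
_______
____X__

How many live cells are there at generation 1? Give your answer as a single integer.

Simulating step by step:
Generation 0 (given above): 3 live cells
Generation 1: 0 live cells
_______
_______
_______
_______
_______
Population at generation 1: 0

Answer: 0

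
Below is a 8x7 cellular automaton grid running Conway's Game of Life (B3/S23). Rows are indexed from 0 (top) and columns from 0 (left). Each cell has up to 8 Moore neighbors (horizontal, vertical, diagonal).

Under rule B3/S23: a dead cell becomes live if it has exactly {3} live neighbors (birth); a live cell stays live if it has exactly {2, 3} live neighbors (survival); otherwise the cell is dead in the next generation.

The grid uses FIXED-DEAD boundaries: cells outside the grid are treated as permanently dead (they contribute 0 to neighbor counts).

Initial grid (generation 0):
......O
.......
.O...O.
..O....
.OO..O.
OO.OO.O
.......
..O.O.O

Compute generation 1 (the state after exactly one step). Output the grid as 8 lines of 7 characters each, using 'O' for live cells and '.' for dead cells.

Simulating step by step:
Generation 0 (given above): 15 live cells
Generation 1: 12 live cells
(generation 1 grid is the final answer)

Answer: .......
.......
.......
..O....
O...OO.
OO.OOO.
.OO.O..
.......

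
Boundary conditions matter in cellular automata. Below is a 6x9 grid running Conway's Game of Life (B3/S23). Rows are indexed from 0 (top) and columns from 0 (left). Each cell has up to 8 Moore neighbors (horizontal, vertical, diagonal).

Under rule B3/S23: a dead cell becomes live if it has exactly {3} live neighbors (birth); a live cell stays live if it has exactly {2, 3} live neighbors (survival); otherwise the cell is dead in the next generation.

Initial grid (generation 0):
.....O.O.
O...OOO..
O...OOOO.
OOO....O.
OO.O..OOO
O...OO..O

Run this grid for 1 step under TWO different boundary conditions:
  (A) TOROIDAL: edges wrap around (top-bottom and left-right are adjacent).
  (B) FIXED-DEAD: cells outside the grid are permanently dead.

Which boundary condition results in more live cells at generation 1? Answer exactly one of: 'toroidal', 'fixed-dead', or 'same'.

Answer: fixed-dead

Derivation:
Under TOROIDAL boundary, generation 1:
O......O.
.........
O..OO..O.
..OOO....
...OOOO..
.O..OO...
Population = 16

Under FIXED-DEAD boundary, generation 1:
....OO...
.........
O..OO..O.
..OOO....
...OOOO.O
OO..OOO.O
Population = 20

Comparison: toroidal=16, fixed-dead=20 -> fixed-dead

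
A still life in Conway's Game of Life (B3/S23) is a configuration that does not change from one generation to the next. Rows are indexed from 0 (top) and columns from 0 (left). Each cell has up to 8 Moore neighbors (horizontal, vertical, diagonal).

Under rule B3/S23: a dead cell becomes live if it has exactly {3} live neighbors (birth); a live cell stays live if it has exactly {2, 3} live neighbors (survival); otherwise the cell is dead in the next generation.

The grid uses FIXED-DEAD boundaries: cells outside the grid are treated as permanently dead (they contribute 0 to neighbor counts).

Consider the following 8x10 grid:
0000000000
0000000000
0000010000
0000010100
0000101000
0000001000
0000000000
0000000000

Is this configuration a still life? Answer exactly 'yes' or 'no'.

Compute generation 1 and compare to generation 0 (given above):
Generation 1:
0000000000
0000000000
0000001000
0000110000
0000001100
0000010000
0000000000
0000000000
Cell (2,5) differs: gen0=1 vs gen1=0 -> NOT a still life.

Answer: no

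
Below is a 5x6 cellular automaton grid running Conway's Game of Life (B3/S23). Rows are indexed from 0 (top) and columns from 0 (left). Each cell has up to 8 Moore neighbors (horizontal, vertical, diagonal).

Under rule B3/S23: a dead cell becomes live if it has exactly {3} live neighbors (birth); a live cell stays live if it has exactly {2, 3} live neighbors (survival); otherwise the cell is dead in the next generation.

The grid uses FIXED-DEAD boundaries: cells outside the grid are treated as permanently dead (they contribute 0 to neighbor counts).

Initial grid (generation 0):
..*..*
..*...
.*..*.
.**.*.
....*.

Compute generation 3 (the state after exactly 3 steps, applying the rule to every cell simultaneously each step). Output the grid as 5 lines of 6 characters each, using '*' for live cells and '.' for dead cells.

Answer: .**...
.***..
*...*.
.*...*
.*..*.

Derivation:
Simulating step by step:
Generation 0 (given above): 9 live cells
Generation 1: 9 live cells
......
.***..
.*....
.**.**
...*..
Generation 2: 12 live cells
..*...
.**...
*...*.
.****.
..***.
Generation 3: 11 live cells
(generation 3 grid is the final answer)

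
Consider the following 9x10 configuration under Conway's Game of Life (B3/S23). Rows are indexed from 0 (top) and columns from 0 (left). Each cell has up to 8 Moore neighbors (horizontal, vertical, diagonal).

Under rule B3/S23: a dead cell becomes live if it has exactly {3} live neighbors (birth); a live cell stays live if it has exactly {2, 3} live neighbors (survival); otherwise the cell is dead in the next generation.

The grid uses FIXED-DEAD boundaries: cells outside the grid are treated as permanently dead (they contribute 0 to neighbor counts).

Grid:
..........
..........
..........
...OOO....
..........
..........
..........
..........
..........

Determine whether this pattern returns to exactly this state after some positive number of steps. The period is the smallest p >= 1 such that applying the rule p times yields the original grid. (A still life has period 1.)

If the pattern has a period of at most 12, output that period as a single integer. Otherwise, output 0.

Simulating and comparing each generation to the original:
Gen 0 (original, given above): 3 live cells
Gen 1: 3 live cells, differs from original
Gen 2: 3 live cells, MATCHES original -> period = 2

Answer: 2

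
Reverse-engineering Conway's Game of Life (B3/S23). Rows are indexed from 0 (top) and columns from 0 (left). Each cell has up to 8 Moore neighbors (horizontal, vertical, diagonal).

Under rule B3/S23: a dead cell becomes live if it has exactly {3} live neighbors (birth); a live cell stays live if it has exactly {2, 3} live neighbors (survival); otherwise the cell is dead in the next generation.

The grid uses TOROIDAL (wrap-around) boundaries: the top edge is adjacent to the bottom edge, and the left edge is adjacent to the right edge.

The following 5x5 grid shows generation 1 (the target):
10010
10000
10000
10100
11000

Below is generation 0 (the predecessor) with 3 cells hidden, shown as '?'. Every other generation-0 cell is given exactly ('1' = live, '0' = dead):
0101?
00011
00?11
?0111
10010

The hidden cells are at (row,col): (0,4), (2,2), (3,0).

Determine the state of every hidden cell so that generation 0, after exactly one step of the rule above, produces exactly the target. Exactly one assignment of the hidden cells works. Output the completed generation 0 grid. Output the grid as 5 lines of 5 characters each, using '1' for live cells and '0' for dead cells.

Answer: 01010
00011
00011
00111
10010

Derivation:
Hidden generation-0 cells (in order): (0,4), (2,2), (3,0).
A hidden cell only influences target cells in its own 3x3 neighborhood. Try each of the 2^3 = 8 assignments, step the completed generation 0 forward once under B3/S23, and compare with the target:
  (0,4)=0 (2,2)=0 (3,0)=0 -> step reproduces the target at every cell -> ACCEPT
  (0,4)=0 (2,2)=0 (3,0)=1 -> step gives (2,0)='0' but target has '1' -> reject
  (0,4)=0 (2,2)=1 (3,0)=0 -> step gives (3,1)='1' but target has '0' -> reject
  (0,4)=0 (2,2)=1 (3,0)=1 -> step gives (2,0)='0' but target has '1' -> reject
  (0,4)=1 (2,2)=0 (3,0)=0 -> step gives (0,0)='0' but target has '1' -> reject
  (0,4)=1 (2,2)=0 (3,0)=1 -> step gives (0,0)='0' but target has '1' -> reject
  (0,4)=1 (2,2)=1 (3,0)=0 -> step gives (0,0)='0' but target has '1' -> reject
  (0,4)=1 (2,2)=1 (3,0)=1 -> step gives (0,0)='0' but target has '1' -> reject
Unique solution: (0,4)=dead, (2,2)=dead, (3,0)=dead.
Check: live-neighbor counts of every cell in the completed generation 0:
31435
31444
31465
32355
23545
Applying B3/S23 to generation 0 with these counts gives:
10010
10000
10000
10100
11000
which matches the target exactly.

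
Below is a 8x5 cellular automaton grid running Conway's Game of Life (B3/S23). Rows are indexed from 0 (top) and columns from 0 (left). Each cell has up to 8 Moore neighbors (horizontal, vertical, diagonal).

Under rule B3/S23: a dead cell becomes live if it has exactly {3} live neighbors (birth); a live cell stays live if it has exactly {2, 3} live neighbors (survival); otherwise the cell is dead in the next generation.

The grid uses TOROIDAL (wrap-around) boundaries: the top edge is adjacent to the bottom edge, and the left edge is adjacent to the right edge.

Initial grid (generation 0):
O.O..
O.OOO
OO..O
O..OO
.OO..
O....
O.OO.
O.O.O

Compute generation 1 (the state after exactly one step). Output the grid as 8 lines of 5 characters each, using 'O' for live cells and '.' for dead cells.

Answer: ..O..
..O..
.....
...O.
.OOO.
O..OO
O.OO.
O.O..

Derivation:
Simulating step by step:
Generation 0 (given above): 21 live cells
Generation 1: 14 live cells
(generation 1 grid is the final answer)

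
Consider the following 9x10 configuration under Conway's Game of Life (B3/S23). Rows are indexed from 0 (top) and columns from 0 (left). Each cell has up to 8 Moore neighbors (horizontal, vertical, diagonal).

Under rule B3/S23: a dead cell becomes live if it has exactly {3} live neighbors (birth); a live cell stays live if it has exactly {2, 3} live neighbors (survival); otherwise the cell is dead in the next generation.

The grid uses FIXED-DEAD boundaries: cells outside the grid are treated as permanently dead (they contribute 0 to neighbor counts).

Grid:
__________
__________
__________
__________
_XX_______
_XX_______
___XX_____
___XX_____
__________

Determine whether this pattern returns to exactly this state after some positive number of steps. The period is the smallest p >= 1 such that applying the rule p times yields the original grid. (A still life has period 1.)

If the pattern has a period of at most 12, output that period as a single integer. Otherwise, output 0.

Simulating and comparing each generation to the original:
Gen 0 (original, given above): 8 live cells
Gen 1: 6 live cells, differs from original
Gen 2: 8 live cells, MATCHES original -> period = 2

Answer: 2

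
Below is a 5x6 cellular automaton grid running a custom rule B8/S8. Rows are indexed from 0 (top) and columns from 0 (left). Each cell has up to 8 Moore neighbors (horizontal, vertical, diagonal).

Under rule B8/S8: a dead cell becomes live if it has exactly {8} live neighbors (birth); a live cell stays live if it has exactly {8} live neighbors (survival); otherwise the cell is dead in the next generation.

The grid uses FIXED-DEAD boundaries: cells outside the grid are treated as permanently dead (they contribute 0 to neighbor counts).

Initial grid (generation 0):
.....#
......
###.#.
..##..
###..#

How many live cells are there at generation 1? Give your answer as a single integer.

Simulating step by step:
Generation 0 (given above): 11 live cells
Generation 1: 0 live cells
......
......
......
......
......
Population at generation 1: 0

Answer: 0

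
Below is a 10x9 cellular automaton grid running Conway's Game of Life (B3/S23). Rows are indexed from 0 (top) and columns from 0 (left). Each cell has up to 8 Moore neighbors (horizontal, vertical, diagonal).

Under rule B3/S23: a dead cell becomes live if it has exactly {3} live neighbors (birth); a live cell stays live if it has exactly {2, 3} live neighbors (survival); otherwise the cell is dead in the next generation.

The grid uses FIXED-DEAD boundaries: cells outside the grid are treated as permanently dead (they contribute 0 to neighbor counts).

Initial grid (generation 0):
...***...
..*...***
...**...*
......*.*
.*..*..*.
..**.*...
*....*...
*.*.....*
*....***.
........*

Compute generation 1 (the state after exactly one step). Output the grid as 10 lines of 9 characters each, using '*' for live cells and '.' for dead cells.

Simulating step by step:
Generation 0 (given above): 28 live cells
Generation 1: 40 live cells
(generation 1 grid is the final answer)

Answer: ...*****.
..*...***
...*.**.*
...***..*
..******.
.***.**..
..***....
*....*.*.
.*....***
......**.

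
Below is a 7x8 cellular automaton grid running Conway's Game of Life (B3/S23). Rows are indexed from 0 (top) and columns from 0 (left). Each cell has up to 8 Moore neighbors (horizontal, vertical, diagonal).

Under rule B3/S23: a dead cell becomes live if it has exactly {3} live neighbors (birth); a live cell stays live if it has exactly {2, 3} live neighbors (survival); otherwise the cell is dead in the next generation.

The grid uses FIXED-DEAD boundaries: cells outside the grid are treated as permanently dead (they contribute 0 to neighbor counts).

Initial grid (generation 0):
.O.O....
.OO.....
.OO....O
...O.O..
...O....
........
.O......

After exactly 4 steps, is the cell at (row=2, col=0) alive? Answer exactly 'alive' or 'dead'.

Answer: dead

Derivation:
Simulating step by step:
Generation 0 (given above): 11 live cells
Generation 1: 8 live cells
.O......
O..O....
.O.O....
...OO...
....O...
........
........
Generation 2: 8 live cells
........
OO......
...O....
..OOO...
...OO...
........
........
Generation 3: 6 live cells
........
........
.O.OO...
..O.....
..O.O...
........
........
Generation 4: 6 live cells
........
........
..OO....
.OO.O...
...O....
........
........

Cell (2,0) at generation 4: 0 -> dead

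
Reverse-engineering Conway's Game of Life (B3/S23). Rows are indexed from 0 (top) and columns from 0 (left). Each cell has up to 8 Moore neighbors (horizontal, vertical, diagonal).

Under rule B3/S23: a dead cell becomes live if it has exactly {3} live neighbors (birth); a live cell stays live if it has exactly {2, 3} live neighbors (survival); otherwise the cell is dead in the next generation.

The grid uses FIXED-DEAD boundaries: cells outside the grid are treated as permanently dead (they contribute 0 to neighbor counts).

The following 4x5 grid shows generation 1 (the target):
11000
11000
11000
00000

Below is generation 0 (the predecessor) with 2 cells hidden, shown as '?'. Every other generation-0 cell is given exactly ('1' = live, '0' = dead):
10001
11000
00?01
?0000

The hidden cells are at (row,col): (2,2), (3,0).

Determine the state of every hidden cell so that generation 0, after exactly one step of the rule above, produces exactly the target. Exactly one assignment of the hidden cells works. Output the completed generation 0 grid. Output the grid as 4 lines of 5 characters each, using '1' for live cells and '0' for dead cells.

Hidden generation-0 cells (in order): (2,2), (3,0).
A hidden cell only influences target cells in its own 3x3 neighborhood. Try each of the 2^2 = 4 assignments, step the completed generation 0 forward once under B3/S23, and compare with the target:
  (2,2)=0 (3,0)=0 -> step gives (2,0)='0' but target has '1' -> reject
  (2,2)=0 (3,0)=1 -> step reproduces the target at every cell -> ACCEPT
  (2,2)=1 (3,0)=0 -> step gives (1,3)='1' but target has '0' -> reject
  (2,2)=1 (3,0)=1 -> step gives (1,3)='1' but target has '0' -> reject
Unique solution: (2,2)=dead, (3,0)=live.
Check: live-neighbor counts of every cell in the completed generation 0:
23110
22122
33110
01011
Applying B3/S23 to generation 0 with these counts gives:
11000
11000
11000
00000
which matches the target exactly.

Answer: 10001
11000
00001
10000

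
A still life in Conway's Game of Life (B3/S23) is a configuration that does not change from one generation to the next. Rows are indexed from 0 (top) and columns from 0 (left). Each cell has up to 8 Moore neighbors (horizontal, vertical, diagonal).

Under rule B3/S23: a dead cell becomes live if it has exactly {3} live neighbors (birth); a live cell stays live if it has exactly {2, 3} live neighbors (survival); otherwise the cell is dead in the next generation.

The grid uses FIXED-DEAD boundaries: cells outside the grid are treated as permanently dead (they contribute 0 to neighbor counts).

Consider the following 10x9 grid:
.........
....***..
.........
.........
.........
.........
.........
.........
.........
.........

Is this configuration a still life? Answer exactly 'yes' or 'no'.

Answer: no

Derivation:
Compute generation 1 and compare to generation 0 (given above):
Generation 1:
.....*...
.....*...
.....*...
.........
.........
.........
.........
.........
.........
.........
Cell (0,5) differs: gen0=0 vs gen1=1 -> NOT a still life.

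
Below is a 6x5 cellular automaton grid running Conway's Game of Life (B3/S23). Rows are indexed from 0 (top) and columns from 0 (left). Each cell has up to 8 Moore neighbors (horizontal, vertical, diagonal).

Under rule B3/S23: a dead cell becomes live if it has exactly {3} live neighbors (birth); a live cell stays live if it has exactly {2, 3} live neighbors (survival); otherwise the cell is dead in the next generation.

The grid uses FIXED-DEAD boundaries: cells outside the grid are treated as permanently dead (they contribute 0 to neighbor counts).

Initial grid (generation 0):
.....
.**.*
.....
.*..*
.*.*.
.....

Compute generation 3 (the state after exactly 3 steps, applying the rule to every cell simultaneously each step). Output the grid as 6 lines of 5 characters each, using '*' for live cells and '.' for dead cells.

Simulating step by step:
Generation 0 (given above): 7 live cells
Generation 1: 5 live cells
.....
.....
.***.
..*..
..*..
.....
Generation 2: 4 live cells
.....
..*..
.***.
.....
.....
.....
Generation 3: 7 live cells
(generation 3 grid is the final answer)

Answer: .....
.***.
.***.
..*..
.....
.....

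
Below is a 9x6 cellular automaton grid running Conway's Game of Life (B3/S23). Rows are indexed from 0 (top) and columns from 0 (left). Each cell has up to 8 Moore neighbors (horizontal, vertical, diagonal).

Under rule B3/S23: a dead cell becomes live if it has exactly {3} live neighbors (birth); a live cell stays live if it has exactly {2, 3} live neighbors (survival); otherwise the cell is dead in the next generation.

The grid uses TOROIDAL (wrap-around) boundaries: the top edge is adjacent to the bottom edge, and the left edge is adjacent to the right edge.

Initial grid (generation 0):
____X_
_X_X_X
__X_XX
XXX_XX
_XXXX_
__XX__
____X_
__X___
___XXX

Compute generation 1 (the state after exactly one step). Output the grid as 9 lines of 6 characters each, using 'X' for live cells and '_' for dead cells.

Answer: X_X___
X_XX_X
______
______
______
_X____
__X___
_____X
___XXX

Derivation:
Simulating step by step:
Generation 0 (given above): 23 live cells
Generation 1: 12 live cells
(generation 1 grid is the final answer)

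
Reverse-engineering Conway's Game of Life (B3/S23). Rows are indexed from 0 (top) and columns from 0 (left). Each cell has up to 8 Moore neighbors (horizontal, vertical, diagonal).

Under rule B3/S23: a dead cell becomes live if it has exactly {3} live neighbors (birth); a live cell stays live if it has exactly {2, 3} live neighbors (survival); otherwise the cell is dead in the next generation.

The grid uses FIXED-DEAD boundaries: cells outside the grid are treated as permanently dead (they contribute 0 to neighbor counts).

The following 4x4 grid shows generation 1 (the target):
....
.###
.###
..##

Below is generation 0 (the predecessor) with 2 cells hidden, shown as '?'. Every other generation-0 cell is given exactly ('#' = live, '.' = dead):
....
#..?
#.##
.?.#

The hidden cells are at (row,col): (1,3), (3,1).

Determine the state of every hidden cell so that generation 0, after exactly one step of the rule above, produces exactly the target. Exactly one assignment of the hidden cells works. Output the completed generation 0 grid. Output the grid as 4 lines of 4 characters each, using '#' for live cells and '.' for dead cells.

Hidden generation-0 cells (in order): (1,3), (3,1).
A hidden cell only influences target cells in its own 3x3 neighborhood. Try each of the 2^2 = 4 assignments, step the completed generation 0 forward once under B3/S23, and compare with the target:
  (1,3)=. (3,1)=. -> step gives (1,2)='.' but target has '#' -> reject
  (1,3)=. (3,1)=# -> step gives (1,2)='.' but target has '#' -> reject
  (1,3)=# (3,1)=. -> step reproduces the target at every cell -> ACCEPT
  (1,3)=# (3,1)=# -> step gives (2,0)='#' but target has '.' -> reject
Unique solution: (1,3)=live, (3,1)=dead.
Check: live-neighbor counts of every cell in the completed generation 0:
1111
1332
1333
1232
Applying B3/S23 to generation 0 with these counts gives:
....
.###
.###
..##
which matches the target exactly.

Answer: ....
#..#
#.##
...#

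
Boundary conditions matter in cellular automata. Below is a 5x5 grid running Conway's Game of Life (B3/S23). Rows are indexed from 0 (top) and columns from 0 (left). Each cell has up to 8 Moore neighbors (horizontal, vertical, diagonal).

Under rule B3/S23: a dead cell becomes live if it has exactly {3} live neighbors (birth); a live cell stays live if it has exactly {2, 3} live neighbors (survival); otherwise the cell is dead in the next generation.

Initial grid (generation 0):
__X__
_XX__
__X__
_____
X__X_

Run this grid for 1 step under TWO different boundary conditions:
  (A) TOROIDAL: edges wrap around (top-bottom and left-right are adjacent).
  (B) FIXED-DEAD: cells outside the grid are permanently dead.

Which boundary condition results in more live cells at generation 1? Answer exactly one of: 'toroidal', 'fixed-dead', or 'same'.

Under TOROIDAL boundary, generation 1:
__XX_
_XXX_
_XX__
_____
_____
Population = 7

Under FIXED-DEAD boundary, generation 1:
_XX__
_XXX_
_XX__
_____
_____
Population = 7

Comparison: toroidal=7, fixed-dead=7 -> same

Answer: same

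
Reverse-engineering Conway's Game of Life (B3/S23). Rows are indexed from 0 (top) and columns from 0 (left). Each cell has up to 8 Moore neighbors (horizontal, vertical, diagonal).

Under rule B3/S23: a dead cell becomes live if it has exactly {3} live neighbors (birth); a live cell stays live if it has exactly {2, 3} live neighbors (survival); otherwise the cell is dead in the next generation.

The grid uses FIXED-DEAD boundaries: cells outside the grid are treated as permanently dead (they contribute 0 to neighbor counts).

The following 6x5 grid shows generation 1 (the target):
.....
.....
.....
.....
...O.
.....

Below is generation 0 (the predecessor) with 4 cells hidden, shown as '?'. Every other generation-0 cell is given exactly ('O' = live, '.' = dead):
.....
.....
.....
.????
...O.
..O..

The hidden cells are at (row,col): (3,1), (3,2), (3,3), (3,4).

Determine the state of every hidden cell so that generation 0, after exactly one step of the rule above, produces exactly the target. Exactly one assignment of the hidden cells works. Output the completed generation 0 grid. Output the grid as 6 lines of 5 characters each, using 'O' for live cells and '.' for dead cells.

Answer: .....
.....
.....
....O
...O.
..O..

Derivation:
Hidden generation-0 cells (in order): (3,1), (3,2), (3,3), (3,4).
A hidden cell only influences target cells in its own 3x3 neighborhood. Try each of the 2^4 = 16 assignments, step the completed generation 0 forward once under B3/S23, and compare with the target:
  (3,1)=. (3,2)=. (3,3)=. (3,4)=. -> step gives (4,3)='.' but target has 'O' -> reject
  (3,1)=. (3,2)=. (3,3)=. (3,4)=O -> step reproduces the target at every cell -> ACCEPT
  (3,1)=. (3,2)=. (3,3)=O (3,4)=. -> step gives (4,2)='O' but target has '.' -> reject
  (3,1)=. (3,2)=. (3,3)=O (3,4)=O -> step gives (3,3)='O' but target has '.' -> reject
  (3,1)=. (3,2)=O (3,3)=. (3,4)=. -> step gives (4,2)='O' but target has '.' -> reject
  (3,1)=. (3,2)=O (3,3)=. (3,4)=O -> step gives (3,3)='O' but target has '.' -> reject
  (3,1)=. (3,2)=O (3,3)=O (3,4)=. -> step gives (3,2)='O' but target has '.' -> reject
  (3,1)=. (3,2)=O (3,3)=O (3,4)=O -> step gives (2,3)='O' but target has '.' -> reject
  (3,1)=O (3,2)=. (3,3)=. (3,4)=. -> step gives (4,2)='O' but target has '.' -> reject
  (3,1)=O (3,2)=. (3,3)=. (3,4)=O -> step gives (4,2)='O' but target has '.' -> reject
  (3,1)=O (3,2)=. (3,3)=O (3,4)=. -> step gives (3,2)='O' but target has '.' -> reject
  (3,1)=O (3,2)=. (3,3)=O (3,4)=O -> step gives (3,2)='O' but target has '.' -> reject
  (3,1)=O (3,2)=O (3,3)=. (3,4)=. -> step gives (3,2)='O' but target has '.' -> reject
  (3,1)=O (3,2)=O (3,3)=. (3,4)=O -> step gives (3,2)='O' but target has '.' -> reject
  (3,1)=O (3,2)=O (3,3)=O (3,4)=. -> step gives (2,2)='O' but target has '.' -> reject
  (3,1)=O (3,2)=O (3,3)=O (3,4)=O -> step gives (2,2)='O' but target has '.' -> reject
Unique solution: (3,1)=dead, (3,2)=dead, (3,3)=dead, (3,4)=live.
Check: live-neighbor counts of every cell in the completed generation 0:
00000
00000
00011
00121
01222
01121
Applying B3/S23 to generation 0 with these counts gives:
.....
.....
.....
.....
...O.
.....
which matches the target exactly.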